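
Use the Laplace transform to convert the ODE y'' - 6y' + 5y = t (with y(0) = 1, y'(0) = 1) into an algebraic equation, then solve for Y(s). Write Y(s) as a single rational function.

Apply the Laplace transform to the equation.
Using L{y''} = s^2 Y - s·y(0) - y'(0) and L{y'} = sY - y(0), with y(0) = 1, y'(0) = 1, the left side becomes (s^2 - 6*s + 5)Y - (s - 5).
The right side is L{t} = s^(-2).
So (s^2 - 6*s + 5)Y = s^(-2) + (s - 5).
Divide through and combine into a single rational function.

Y(s) = (s^3 - 5*s^2 + 1)/(s^4 - 6*s^3 + 5*s^2)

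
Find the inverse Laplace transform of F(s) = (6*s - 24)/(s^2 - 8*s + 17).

6*exp(4*t)*cos(t)

Rewrite the denominator: s^2 - 8*s + 17 = (s - 4)^2 + 1.
The form in (s - 4) signals a first-shifting-theorem factor e^(4t).
Since L{cos(t)} = s/(s^2 + 1), the inverse is exp(4*t)*cos(t), scaled by 6.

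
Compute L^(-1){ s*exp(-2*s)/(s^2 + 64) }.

Heaviside(t - 2)*(cos(8*t - 16))

The factor e^(-2s) signals a time shift by c = 2 (second shifting theorem).
L{cos(8t)} = s/(s^2 + 64), so L^-1{s/(s^2 + 64)} = cos(8*t).
Hence the inverse is u(t - 2) times that function evaluated at t - 2.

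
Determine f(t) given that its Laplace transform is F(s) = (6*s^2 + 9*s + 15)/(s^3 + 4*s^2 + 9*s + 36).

Factor the denominator: s^3 + 4*s^2 + 9*s + 36 = (s + 4)*(s^2 + 9).
Partial fraction decomposition gives [3/(s + 4)] + [3*s/(s^2 + 9)] + [-3/(s^2 + 9)].
Invert each term: 3/(s + 4) ↔ 3e^(-4t); 3·s/(s^2 + 9) ↔ 3cos(3t); -1·3/(s^2 + 9) ↔ -sin(3t).

f(t) = -sin(3*t) + 3*cos(3*t) + 3*exp(-4*t)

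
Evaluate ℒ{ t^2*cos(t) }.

2*s*(s^2 - 3)/(s^2 + 1)^3

L{cos(t)} = s/(s^2 + 1).
Then apply L{t^2·g(t)} = (-1)^2 d^2/ds^2[H(s)] with H(s) = s/(s^2 + 1):
differentiating 2 times and applying the sign gives 2*s*(s^2 - 3)/(s^2 + 1)^3.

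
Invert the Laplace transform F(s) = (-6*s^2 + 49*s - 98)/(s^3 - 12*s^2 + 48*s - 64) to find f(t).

Factor the denominator: s^3 - 12*s^2 + 48*s - 64 = (s - 4)^3.
Partial fraction decomposition gives [-6/(s - 4)] + [(s - 4)^(-2)] + [2/(s - 4)^3].
Invert each term: -6/(s - 4) ↔ -6e^(4t); 1/(s - 4)^2 ↔ t·e^(4t); 2/(s - 4)^3 ↔ (1)t^2·e^(4t).

f(t) = t^2*exp(4*t) + t*exp(4*t) - 6*exp(4*t)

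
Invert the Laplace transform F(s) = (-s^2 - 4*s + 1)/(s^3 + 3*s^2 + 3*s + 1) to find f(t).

f(t) = 2*t^2*exp(-t) - 2*t*exp(-t) - exp(-t)

Factor the denominator: s^3 + 3*s^2 + 3*s + 1 = (s + 1)^3.
Partial fraction decomposition gives [-1/(s + 1)] + [-2/(s + 1)^2] + [4/(s + 1)^3].
Invert each term: -1/(s + 1) ↔ -e^(-t); -2/(s + 1)^2 ↔ -2t·e^(-t); 4/(s + 1)^3 ↔ (2)t^2·e^(-t).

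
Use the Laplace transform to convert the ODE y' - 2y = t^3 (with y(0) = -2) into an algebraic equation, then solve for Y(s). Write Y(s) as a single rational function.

Transform both sides with L{·}.
Using L{y'} = sY - y(0) = sY - (-2), the left side becomes (s - 2)Y - (-2).
The right side is L{t^3} = 6/s^4.
So (s - 2)Y = 6/s^4 + (-2).
Solve for Y(s) and write it as one ratio of polynomials.

Y(s) = (-2*s^4 + 6)/(s^5 - 2*s^4)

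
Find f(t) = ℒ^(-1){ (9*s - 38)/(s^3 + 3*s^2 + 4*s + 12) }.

Factor the denominator: s^3 + 3*s^2 + 4*s + 12 = (s + 3)*(s^2 + 4).
Partial fraction decomposition gives [-5/(s + 3)] + [5*s/(s^2 + 4)] + [-6/(s^2 + 4)].
Invert each term: -5/(s + 3) ↔ -5e^(-3t); 5·s/(s^2 + 4) ↔ 5cos(2t); -3·2/(s^2 + 4) ↔ -3sin(2t).

f(t) = -3*sin(2*t) + 5*cos(2*t) - 5*exp(-3*t)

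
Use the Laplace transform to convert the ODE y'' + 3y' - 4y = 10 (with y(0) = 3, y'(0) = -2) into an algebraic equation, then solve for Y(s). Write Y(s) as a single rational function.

Y(s) = (3*s^2 + 7*s + 10)/(s^3 + 3*s^2 - 4*s)

Transform both sides with L{·}.
With L{y''} = s^2 Y - s·y(0) - y'(0) and L{y'} = sY - y(0), with y(0) = 3, y'(0) = -2: the LHS transforms to (s^2 + 3*s - 4)Y - (3*s + 7).
The right side is L{10} = 10/s.
So (s^2 + 3*s - 4)Y = 10/s + (3*s + 7).
Solve for Y(s) and write it as one ratio of polynomials.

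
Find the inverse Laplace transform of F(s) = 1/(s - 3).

Since L{e^(3t)} = 1/(s - 3), the inverse is exp(3*t).

exp(3*t)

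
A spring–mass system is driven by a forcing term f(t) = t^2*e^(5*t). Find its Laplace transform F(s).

L{e^(5t)} = 1/(s - 5).
Then apply L{t^2·g(t)} = (-1)^2 d^2/ds^2[G(s)] with G(s) = 1/(s - 5):
differentiating 2 times and applying the sign gives 2/(s - 5)^3.

F(s) = 2/(s - 5)^3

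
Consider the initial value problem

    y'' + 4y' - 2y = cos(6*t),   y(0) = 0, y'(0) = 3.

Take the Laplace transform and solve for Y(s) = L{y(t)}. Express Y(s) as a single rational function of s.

Transform both sides with L{·}.
With L{y''} = s^2 Y - s·y(0) - y'(0) and L{y'} = sY - y(0), with y(0) = 0, y'(0) = 3: the LHS transforms to (s^2 + 4*s - 2)Y - (3).
The right side is L{cos(6*t)} = s/(s^2 + 36).
So (s^2 + 4*s - 2)Y = s/(s^2 + 36) + (3).
Solve for Y(s) and write it as one ratio of polynomials.

Y(s) = (3*s^2 + s + 108)/(s^4 + 4*s^3 + 34*s^2 + 144*s - 72)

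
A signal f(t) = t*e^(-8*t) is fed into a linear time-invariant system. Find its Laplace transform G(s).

G(s) = (s + 8)^(-2)

L{e^(-8t)} = 1/(s + 8).
Then apply L{t·g(t)} = -d/ds[H(s)] with H(s) = 1/(s + 8):
differentiating 1 time and applying the sign gives (s + 8)^(-2).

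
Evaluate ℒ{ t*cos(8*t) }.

L{cos(8t)} = s/(s^2 + 64).
Then apply L{t·g(t)} = -d/ds[G(s)] with G(s) = s/(s^2 + 64):
differentiating 1 time and applying the sign gives (s - 8)*(s + 8)/(s^2 + 64)^2.

(s - 8)*(s + 8)/(s^2 + 64)^2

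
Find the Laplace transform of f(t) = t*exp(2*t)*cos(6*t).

L{cos(6t)} = s/(s^2 + 36).
Multiplying by e^(2t) shifts s → s - 2, so L{exp(2*t)*cos(6*t)} = (s - 2)/((s - 2)^2 + 36).
Then apply L{t·g(t)} = -d/ds[G(s)] with G(s) = (s - 2)/((s - 2)^2 + 36):
differentiating 1 time and applying the sign gives (s - 8)*(s + 4)/(s^2 - 4*s + 40)^2.

(s - 8)*(s + 4)/(s^2 - 4*s + 40)^2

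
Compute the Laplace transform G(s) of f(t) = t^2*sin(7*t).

G(s) = 14*(3*s^2 - 49)/(s^2 + 49)^3

L{sin(7t)} = 7/(s^2 + 49).
Then apply L{t^2·g(t)} = (-1)^2 d^2/ds^2[H(s)] with H(s) = 7/(s^2 + 49):
differentiating 2 times and applying the sign gives 14*(3*s^2 - 49)/(s^2 + 49)^3.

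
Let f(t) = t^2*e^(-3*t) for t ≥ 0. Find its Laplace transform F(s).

F(s) = 2/(s + 3)^3

L{e^(-3t)} = 1/(s + 3).
Then apply L{t^2·g(t)} = (-1)^2 d^2/ds^2[G(s)] with G(s) = 1/(s + 3):
differentiating 2 times and applying the sign gives 2/(s + 3)^3.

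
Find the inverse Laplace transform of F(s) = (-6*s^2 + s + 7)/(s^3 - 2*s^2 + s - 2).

Factor the denominator: s^3 - 2*s^2 + s - 2 = (s - 2)*(s^2 + 1).
Partial fraction decomposition gives [-3/(s - 2)] + [-3*s/(s^2 + 1)] + [-5/(s^2 + 1)].
Invert each term: -3/(s - 2) ↔ -3e^(2t); -3·s/(s^2 + 1) ↔ -3cos(t); -5·1/(s^2 + 1) ↔ -5sin(t).

-3*exp(2*t) - 5*sin(t) - 3*cos(t)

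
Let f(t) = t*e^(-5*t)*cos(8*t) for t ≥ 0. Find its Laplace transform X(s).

L{cos(8t)} = s/(s^2 + 64).
Multiplying by e^(-5t) shifts s → s + 5, so L{e^(-5*t)*cos(8*t)} = (s + 5)/((s + 5)^2 + 64).
Then apply L{t·g(t)} = -d/ds[G(s)] with G(s) = (s + 5)/((s + 5)^2 + 64):
differentiating 1 time and applying the sign gives (s - 3)*(s + 13)/(s^2 + 10*s + 89)^2.

X(s) = (s - 3)*(s + 13)/(s^2 + 10*s + 89)^2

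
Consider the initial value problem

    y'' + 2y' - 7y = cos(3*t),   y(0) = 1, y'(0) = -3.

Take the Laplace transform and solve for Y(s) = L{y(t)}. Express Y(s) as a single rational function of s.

Y(s) = (s^3 - s^2 + 10*s - 9)/(s^4 + 2*s^3 + 2*s^2 + 18*s - 63)

Take the Laplace transform of both sides.
The derivative rules (L{y''} = s^2 Y - s·y(0) - y'(0) and L{y'} = sY - y(0), with y(0) = 1, y'(0) = -3) turn the left side into (s^2 + 2*s - 7)Y - (s - 1).
The right side is L{cos(3*t)} = s/(s^2 + 9).
So (s^2 + 2*s - 7)Y = s/(s^2 + 9) + (s - 1).
Solve for Y(s) and write it as one ratio of polynomials.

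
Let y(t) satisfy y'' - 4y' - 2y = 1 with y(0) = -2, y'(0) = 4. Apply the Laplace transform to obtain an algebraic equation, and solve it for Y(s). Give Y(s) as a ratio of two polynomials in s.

Take the Laplace transform of both sides.
The derivative rules (L{y''} = s^2 Y - s·y(0) - y'(0) and L{y'} = sY - y(0), with y(0) = -2, y'(0) = 4) turn the left side into (s^2 - 4*s - 2)Y - (-2*s + 12).
The right side is L{1} = 1/s.
So (s^2 - 4*s - 2)Y = 1/s + (-2*s + 12).
Isolate Y and clear denominators.

Y(s) = (-2*s^2 + 12*s + 1)/(s^3 - 4*s^2 - 2*s)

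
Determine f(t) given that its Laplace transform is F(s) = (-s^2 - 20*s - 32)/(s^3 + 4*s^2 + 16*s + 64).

f(t) = -3*sin(4*t) - 2*cos(4*t) + exp(-4*t)

Factor the denominator: s^3 + 4*s^2 + 16*s + 64 = (s + 4)*(s^2 + 16).
Partial fraction decomposition gives [1/(s + 4)] + [-2*s/(s^2 + 16)] + [-12/(s^2 + 16)].
Invert each term: 1/(s + 4) ↔ e^(-4t); -2·s/(s^2 + 16) ↔ -2cos(4t); -3·4/(s^2 + 16) ↔ -3sin(4t).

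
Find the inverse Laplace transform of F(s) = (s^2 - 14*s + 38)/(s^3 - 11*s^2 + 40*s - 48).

Factor the denominator: s^3 - 11*s^2 + 40*s - 48 = (s - 4)^2*(s - 3).
Partial fraction decomposition gives [-4/(s - 4)] + [-2/(s - 4)^2] + [5/(s - 3)].
Invert each term: -4/(s - 4) ↔ -4e^(4t); -2/(s - 4)^2 ↔ -2t·e^(4t); 5/(s - 3) ↔ 5e^(3t).

-2*t*exp(4*t) - 4*exp(4*t) + 5*exp(3*t)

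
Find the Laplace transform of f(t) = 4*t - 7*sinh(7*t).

Apply the Laplace transform termwise.
(4)·[L{t} = 1!/s^2 = 1/s^2]; (-7)·[L{sinh(7t)} = 7/(s^2 - 49)].

-49/(s^2 - 49) + 4/s^2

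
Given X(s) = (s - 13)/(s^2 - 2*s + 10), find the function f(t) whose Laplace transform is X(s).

f(t) = -4*exp(t)*sin(3*t) + exp(t)*cos(3*t)

Complete the square in the denominator: s^2 - 2*s + 10 = (s - 1)^2 + 3^2.
Split the numerator to match: s - 13 = 1·(s - 1) - 4·3.
Invert each term: 1·(s - 1)/((s - 1)^2 + 9) ↔ e^(t)cos(3t); -4·3/((s - 1)^2 + 9) ↔ -4e^(t)sin(3t).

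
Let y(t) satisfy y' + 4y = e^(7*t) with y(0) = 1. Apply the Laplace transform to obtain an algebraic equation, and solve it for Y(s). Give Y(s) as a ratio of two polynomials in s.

Y(s) = (s - 6)/(s^2 - 3*s - 28)

Laplace-transform each side.
Using L{y'} = sY - y(0) = sY - 1, the left side becomes (s + 4)Y - (1).
The right side is L{e^(7*t)} = 1/(s - 7).
So (s + 4)Y = 1/(s - 7) + (1).
Divide through and combine into a single rational function.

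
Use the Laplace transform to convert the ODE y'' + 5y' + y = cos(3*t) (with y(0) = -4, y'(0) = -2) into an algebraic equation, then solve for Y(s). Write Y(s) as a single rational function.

Apply the Laplace transform to the equation.
With L{y''} = s^2 Y - s·y(0) - y'(0) and L{y'} = sY - y(0), with y(0) = -4, y'(0) = -2: the LHS transforms to (s^2 + 5*s + 1)Y - (-4*s - 22).
The right side is L{cos(3*t)} = s/(s^2 + 9).
So (s^2 + 5*s + 1)Y = s/(s^2 + 9) + (-4*s - 22).
Isolate Y and clear denominators.

Y(s) = (-4*s^3 - 22*s^2 - 35*s - 198)/(s^4 + 5*s^3 + 10*s^2 + 45*s + 9)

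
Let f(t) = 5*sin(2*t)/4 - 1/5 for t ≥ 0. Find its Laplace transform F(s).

F(s) = 5/(2*(s^2 + 4)) - 1/(5*s)

Apply the Laplace transform termwise.
L{-1/5} = (-1/5)/s; (5/4)·[L{sin(2t)} = 2/(s^2 + 4)].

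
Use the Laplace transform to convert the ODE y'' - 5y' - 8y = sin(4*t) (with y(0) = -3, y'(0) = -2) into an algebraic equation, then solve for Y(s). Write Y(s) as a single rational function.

Y(s) = (-3*s^3 + 13*s^2 - 48*s + 212)/(s^4 - 5*s^3 + 8*s^2 - 80*s - 128)

Take the Laplace transform of both sides.
The derivative rules (L{y''} = s^2 Y - s·y(0) - y'(0) and L{y'} = sY - y(0), with y(0) = -3, y'(0) = -2) turn the left side into (s^2 - 5*s - 8)Y - (-3*s + 13).
The right side is L{sin(4*t)} = 4/(s^2 + 16).
So (s^2 - 5*s - 8)Y = 4/(s^2 + 16) + (-3*s + 13).
Isolate Y and clear denominators.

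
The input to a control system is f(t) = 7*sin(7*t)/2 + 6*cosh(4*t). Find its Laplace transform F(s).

By linearity of the Laplace transform, transform each term separately.
(6)·[L{cosh(4t)} = s/(s^2 - 16)]; (7/2)·[L{sin(7t)} = 7/(s^2 + 49)].

F(s) = 6*s/(s^2 - 16) + 49/(2*(s^2 + 49))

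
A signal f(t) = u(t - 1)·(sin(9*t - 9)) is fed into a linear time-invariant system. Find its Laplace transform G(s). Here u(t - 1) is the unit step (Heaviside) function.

G(s) = 9*exp(-s)/(s^2 + 81)

By the second shifting theorem, L{u(t - c)·g(t - c)} = e^(-cs)·H(s) with c = 1 and H(s) = L{g(t)}.
L{sin(9t)} = 9/(s^2 + 81).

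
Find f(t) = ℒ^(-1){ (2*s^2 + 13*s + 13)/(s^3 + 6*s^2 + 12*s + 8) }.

Factor the denominator: s^3 + 6*s^2 + 12*s + 8 = (s + 2)^3.
Partial fraction decomposition gives [2/(s + 2)] + [5/(s + 2)^2] + [-5/(s + 2)^3].
Invert each term: 2/(s + 2) ↔ 2e^(-2t); 5/(s + 2)^2 ↔ 5t·e^(-2t); -5/(s + 2)^3 ↔ (-5/2)t^2·e^(-2t).

f(t) = -5*t^2*exp(-2*t)/2 + 5*t*exp(-2*t) + 2*exp(-2*t)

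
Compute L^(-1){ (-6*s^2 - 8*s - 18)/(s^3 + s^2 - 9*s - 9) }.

-4*exp(3*t) + 2*exp(-t) - 4*exp(-3*t)

Factor the denominator: s^3 + s^2 - 9*s - 9 = (s - 3)*(s + 1)*(s + 3).
Partial fraction decomposition gives [-4/(s + 3)] + [2/(s + 1)] + [-4/(s - 3)].
Invert each term: -4/(s + 3) ↔ -4e^(-3t); 2/(s + 1) ↔ 2e^(-t); -4/(s - 3) ↔ -4e^(3t).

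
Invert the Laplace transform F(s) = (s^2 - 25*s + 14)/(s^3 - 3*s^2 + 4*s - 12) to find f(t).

Factor the denominator: s^3 - 3*s^2 + 4*s - 12 = (s - 3)*(s^2 + 4).
Partial fraction decomposition gives [-4/(s - 3)] + [5*s/(s^2 + 4)] + [-10/(s^2 + 4)].
Invert each term: -4/(s - 3) ↔ -4e^(3t); 5·s/(s^2 + 4) ↔ 5cos(2t); -5·2/(s^2 + 4) ↔ -5sin(2t).

f(t) = -4*exp(3*t) - 5*sin(2*t) + 5*cos(2*t)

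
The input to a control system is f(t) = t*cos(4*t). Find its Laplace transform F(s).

F(s) = (s - 4)*(s + 4)/(s^2 + 16)^2

L{cos(4t)} = s/(s^2 + 16).
Then apply L{t·g(t)} = -d/ds[G(s)] with G(s) = s/(s^2 + 16):
differentiating 1 time and applying the sign gives (s - 4)*(s + 4)/(s^2 + 16)^2.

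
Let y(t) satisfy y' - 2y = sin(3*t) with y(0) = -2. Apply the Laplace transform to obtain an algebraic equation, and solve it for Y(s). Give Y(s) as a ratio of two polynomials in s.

Y(s) = (-2*s^2 - 15)/(s^3 - 2*s^2 + 9*s - 18)

Take the Laplace transform of both sides.
Using L{y'} = sY - y(0) = sY - (-2), the left side becomes (s - 2)Y - (-2).
The right side is L{sin(3*t)} = 3/(s^2 + 9).
So (s - 2)Y = 3/(s^2 + 9) + (-2).
Divide through and combine into a single rational function.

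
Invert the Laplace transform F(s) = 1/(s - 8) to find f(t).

f(t) = exp(8*t)

Since L{e^(8t)} = 1/(s - 8), the inverse is exp(8*t).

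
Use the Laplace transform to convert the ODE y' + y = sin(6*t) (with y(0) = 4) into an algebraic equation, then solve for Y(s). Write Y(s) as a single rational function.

Apply the Laplace transform to the equation.
Using L{y'} = sY - y(0) = sY - 4, the left side becomes (s + 1)Y - (4).
The right side is L{sin(6*t)} = 6/(s^2 + 36).
So (s + 1)Y = 6/(s^2 + 36) + (4).
Isolate Y and clear denominators.

Y(s) = (4*s^2 + 150)/(s^3 + s^2 + 36*s + 36)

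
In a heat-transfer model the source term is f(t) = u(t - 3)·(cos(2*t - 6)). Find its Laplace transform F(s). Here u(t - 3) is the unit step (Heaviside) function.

F(s) = s*exp(-3*s)/(s^2 + 4)

By the second shifting theorem, L{u(t - c)·g(t - c)} = e^(-cs)·G(s) with c = 3 and G(s) = L{g(t)}.
L{cos(2t)} = s/(s^2 + 4).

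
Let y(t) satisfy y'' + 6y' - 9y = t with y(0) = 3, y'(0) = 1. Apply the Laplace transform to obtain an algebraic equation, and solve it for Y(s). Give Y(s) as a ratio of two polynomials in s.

Y(s) = (3*s^3 + 19*s^2 + 1)/(s^4 + 6*s^3 - 9*s^2)

Take the Laplace transform of both sides.
With L{y''} = s^2 Y - s·y(0) - y'(0) and L{y'} = sY - y(0), with y(0) = 3, y'(0) = 1: the LHS transforms to (s^2 + 6*s - 9)Y - (3*s + 19).
The right side is L{t} = s^(-2).
So (s^2 + 6*s - 9)Y = s^(-2) + (3*s + 19).
Isolate Y and clear denominators.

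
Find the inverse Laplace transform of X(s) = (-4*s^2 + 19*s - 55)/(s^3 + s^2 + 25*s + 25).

Factor the denominator: s^3 + s^2 + 25*s + 25 = (s + 1)*(s^2 + 25).
Partial fraction decomposition gives [-3/(s + 1)] + [-s/(s^2 + 25)] + [20/(s^2 + 25)].
Invert each term: -3/(s + 1) ↔ -3e^(-t); -1·s/(s^2 + 25) ↔ -cos(5t); 4·5/(s^2 + 25) ↔ 4sin(5t).

4*sin(5*t) - cos(5*t) - 3*exp(-t)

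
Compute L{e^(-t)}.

L{1} = 1/s.
By the first shifting theorem, multiplying by e^(-t) replaces s with s + 1.

1/(s + 1)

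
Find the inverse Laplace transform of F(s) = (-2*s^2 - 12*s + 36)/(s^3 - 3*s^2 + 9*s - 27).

-exp(3*t) - 5*sin(3*t) - cos(3*t)

Factor the denominator: s^3 - 3*s^2 + 9*s - 27 = (s - 3)*(s^2 + 9).
Partial fraction decomposition gives [-1/(s - 3)] + [-s/(s^2 + 9)] + [-15/(s^2 + 9)].
Invert each term: -1/(s - 3) ↔ -e^(3t); -1·s/(s^2 + 9) ↔ -cos(3t); -5·3/(s^2 + 9) ↔ -5sin(3t).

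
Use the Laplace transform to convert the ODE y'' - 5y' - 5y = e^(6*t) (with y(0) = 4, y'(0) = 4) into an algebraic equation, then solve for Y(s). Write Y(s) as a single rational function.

Y(s) = (4*s^2 - 40*s + 97)/(s^3 - 11*s^2 + 25*s + 30)

Laplace-transform each side.
Using L{y''} = s^2 Y - s·y(0) - y'(0) and L{y'} = sY - y(0), with y(0) = 4, y'(0) = 4, the left side becomes (s^2 - 5*s - 5)Y - (4*s - 16).
The right side is L{e^(6*t)} = 1/(s - 6).
So (s^2 - 5*s - 5)Y = 1/(s - 6) + (4*s - 16).
Divide through and combine into a single rational function.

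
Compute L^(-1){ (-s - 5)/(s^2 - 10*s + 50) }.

-2*exp(5*t)*sin(5*t) - exp(5*t)*cos(5*t)

Complete the square in the denominator: s^2 - 10*s + 50 = (s - 5)^2 + 5^2.
Split the numerator to match: -s - 5 = -1·(s - 5) - 2·5.
Invert each term: -1·(s - 5)/((s - 5)^2 + 25) ↔ -e^(5t)cos(5t); -2·5/((s - 5)^2 + 25) ↔ -2e^(5t)sin(5t).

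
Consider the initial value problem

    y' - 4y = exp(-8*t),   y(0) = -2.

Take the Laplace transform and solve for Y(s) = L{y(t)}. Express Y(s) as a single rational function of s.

Y(s) = (-2*s - 15)/(s^2 + 4*s - 32)

Apply the Laplace transform to the equation.
The derivative rules (L{y'} = sY - y(0) = sY - (-2)) turn the left side into (s - 4)Y - (-2).
The right side is L{exp(-8*t)} = 1/(s + 8).
So (s - 4)Y = 1/(s + 8) + (-2).
Isolate Y and clear denominators.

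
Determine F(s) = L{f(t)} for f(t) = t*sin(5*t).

L{sin(5t)} = 5/(s^2 + 25).
Then apply L{t·g(t)} = -d/ds[G(s)] with G(s) = 5/(s^2 + 25):
differentiating 1 time and applying the sign gives 10*s/(s^2 + 25)^2.

F(s) = 10*s/(s^2 + 25)^2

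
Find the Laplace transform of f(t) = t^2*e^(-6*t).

L{t^2} = 2!/s^3 = 2/s^3.
By the first shifting theorem, multiplying by e^(-6t) replaces s with s + 6.

2/(s + 6)^3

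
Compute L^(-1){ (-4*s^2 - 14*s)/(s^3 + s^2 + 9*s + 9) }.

-3*sin(3*t) - 5*cos(3*t) + exp(-t)

Factor the denominator: s^3 + s^2 + 9*s + 9 = (s + 1)*(s^2 + 9).
Partial fraction decomposition gives [1/(s + 1)] + [-5*s/(s^2 + 9)] + [-9/(s^2 + 9)].
Invert each term: 1/(s + 1) ↔ e^(-t); -5·s/(s^2 + 9) ↔ -5cos(3t); -3·3/(s^2 + 9) ↔ -3sin(3t).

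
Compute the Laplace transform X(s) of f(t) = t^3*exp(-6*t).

L{t^3} = 3!/s^4 = 6/s^4.
By the first shifting theorem, multiplying by e^(-6t) replaces s with s + 6.

X(s) = 6/(s + 6)^4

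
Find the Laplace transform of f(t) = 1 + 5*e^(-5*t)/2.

By linearity of the Laplace transform, transform each term separately.
(5/2)·[L{e^(-5t)} = 1/(s + 5)]; L{1} = 1/s.

5/(2*(s + 5)) + 1/s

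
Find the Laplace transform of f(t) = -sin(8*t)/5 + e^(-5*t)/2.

Apply the Laplace transform termwise.
(-1/5)·[L{sin(8t)} = 8/(s^2 + 64)]; (1/2)·[L{e^(-5t)} = 1/(s + 5)].

-8/(5*(s^2 + 64)) + 1/(2*(s + 5))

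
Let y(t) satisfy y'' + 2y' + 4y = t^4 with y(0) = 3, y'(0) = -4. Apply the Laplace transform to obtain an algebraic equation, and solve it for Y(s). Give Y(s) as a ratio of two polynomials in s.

Y(s) = (3*s^6 + 2*s^5 + 24)/(s^7 + 2*s^6 + 4*s^5)

Transform both sides with L{·}.
The derivative rules (L{y''} = s^2 Y - s·y(0) - y'(0) and L{y'} = sY - y(0), with y(0) = 3, y'(0) = -4) turn the left side into (s^2 + 2*s + 4)Y - (3*s + 2).
The right side is L{t^4} = 24/s^5.
So (s^2 + 2*s + 4)Y = 24/s^5 + (3*s + 2).
Solve for Y(s) and write it as one ratio of polynomials.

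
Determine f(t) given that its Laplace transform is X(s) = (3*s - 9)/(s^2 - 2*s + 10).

f(t) = -2*exp(t)*sin(3*t) + 3*exp(t)*cos(3*t)

Complete the square in the denominator: s^2 - 2*s + 10 = (s - 1)^2 + 3^2.
Split the numerator to match: 3*s - 9 = 3·(s - 1) - 2·3.
Invert each term: 3·(s - 1)/((s - 1)^2 + 9) ↔ 3e^(t)cos(3t); -2·3/((s - 1)^2 + 9) ↔ -2e^(t)sin(3t).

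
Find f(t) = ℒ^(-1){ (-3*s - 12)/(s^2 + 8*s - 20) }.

Rewrite the denominator: s^2 + 8*s - 20 = (s + 4)^2 - 36.
The form in (s + 4) signals a first-shifting-theorem factor e^(-4t).
Since L{cosh(6t)} = s/(s^2 - 36), the inverse is e^(-4*t)*cosh(6*t), scaled by -3.

f(t) = -3*exp(-4*t)*cosh(6*t)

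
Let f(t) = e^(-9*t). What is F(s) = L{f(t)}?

L{e^(-9t)} = 1/(s + 9).

F(s) = 1/(s + 9)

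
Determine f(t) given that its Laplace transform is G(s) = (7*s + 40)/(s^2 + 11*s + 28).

Factor the denominator: s^2 + 11*s + 28 = (s + 4)*(s + 7).
Partial fraction decomposition gives [4/(s + 4)] + [3/(s + 7)].
Invert each term: 4/(s + 4) ↔ 4e^(-4t); 3/(s + 7) ↔ 3e^(-7t).

f(t) = 4*exp(-4*t) + 3*exp(-7*t)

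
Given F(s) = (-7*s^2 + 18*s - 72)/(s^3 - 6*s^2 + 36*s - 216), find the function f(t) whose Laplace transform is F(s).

Factor the denominator: s^3 - 6*s^2 + 36*s - 216 = (s - 6)*(s^2 + 36).
Partial fraction decomposition gives [-3/(s - 6)] + [-4*s/(s^2 + 36)] + [-6/(s^2 + 36)].
Invert each term: -3/(s - 6) ↔ -3e^(6t); -4·s/(s^2 + 36) ↔ -4cos(6t); -1·6/(s^2 + 36) ↔ -sin(6t).

f(t) = -3*exp(6*t) - sin(6*t) - 4*cos(6*t)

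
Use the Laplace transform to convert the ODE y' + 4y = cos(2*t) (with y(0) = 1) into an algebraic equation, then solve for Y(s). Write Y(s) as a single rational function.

Transform both sides with L{·}.
The derivative rules (L{y'} = sY - y(0) = sY - 1) turn the left side into (s + 4)Y - (1).
The right side is L{cos(2*t)} = s/(s^2 + 4).
So (s + 4)Y = s/(s^2 + 4) + (1).
Divide through and combine into a single rational function.

Y(s) = (s^2 + s + 4)/(s^3 + 4*s^2 + 4*s + 16)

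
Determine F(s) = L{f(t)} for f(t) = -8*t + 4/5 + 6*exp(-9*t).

The transform is linear, so treat each term independently.
L{4/5} = (4/5)/s; (-8)·[L{t} = 1!/s^2 = 1/s^2]; (6)·[L{e^(-9t)} = 1/(s + 9)].

F(s) = 6/(s + 9) + 4/(5*s) - 8/s^2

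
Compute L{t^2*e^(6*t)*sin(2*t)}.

4*(3*s^2 - 36*s + 104)/(s^2 - 12*s + 40)^3

L{sin(2t)} = 2/(s^2 + 4).
Multiplying by e^(6t) shifts s → s - 6, so L{e^(6*t)*sin(2*t)} = 2/((s - 6)^2 + 4).
Then apply L{t^2·g(t)} = (-1)^2 d^2/ds^2[G(s)] with G(s) = 2/((s - 6)^2 + 4):
differentiating 2 times and applying the sign gives 4*(3*s^2 - 36*s + 104)/(s^2 - 12*s + 40)^3.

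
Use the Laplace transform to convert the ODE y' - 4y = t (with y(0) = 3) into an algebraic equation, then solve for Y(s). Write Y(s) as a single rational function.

Transform both sides with L{·}.
The derivative rules (L{y'} = sY - y(0) = sY - 3) turn the left side into (s - 4)Y - (3).
The right side is L{t} = s^(-2).
So (s - 4)Y = s^(-2) + (3).
Solve for Y(s) and write it as one ratio of polynomials.

Y(s) = (3*s^2 + 1)/(s^3 - 4*s^2)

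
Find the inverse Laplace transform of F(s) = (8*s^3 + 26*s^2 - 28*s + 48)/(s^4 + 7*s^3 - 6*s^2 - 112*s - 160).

Factor the denominator: s^4 + 7*s^3 - 6*s^2 - 112*s - 160 = (s - 4)*(s + 2)*(s + 4)*(s + 5).
Partial fraction decomposition gives [2/(s - 4)] + [4/(s + 4)] + [6/(s + 5)] + [-4/(s + 2)].
Invert each term: 2/(s - 4) ↔ 2e^(4t); 4/(s + 4) ↔ 4e^(-4t); 6/(s + 5) ↔ 6e^(-5t); -4/(s + 2) ↔ -4e^(-2t).

2*exp(4*t) - 4*exp(-2*t) + 4*exp(-4*t) + 6*exp(-5*t)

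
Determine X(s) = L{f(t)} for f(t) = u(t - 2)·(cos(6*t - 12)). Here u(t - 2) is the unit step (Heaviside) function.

By the second shifting theorem, L{u(t - c)·g(t - c)} = e^(-cs)·G(s) with c = 2 and G(s) = L{g(t)}.
L{cos(6t)} = s/(s^2 + 36).

X(s) = s*exp(-2*s)/(s^2 + 36)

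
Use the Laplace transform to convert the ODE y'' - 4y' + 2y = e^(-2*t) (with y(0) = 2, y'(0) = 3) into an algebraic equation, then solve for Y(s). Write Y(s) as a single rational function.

Apply the Laplace transform to the equation.
With L{y''} = s^2 Y - s·y(0) - y'(0) and L{y'} = sY - y(0), with y(0) = 2, y'(0) = 3: the LHS transforms to (s^2 - 4*s + 2)Y - (2*s - 5).
The right side is L{e^(-2*t)} = 1/(s + 2).
So (s^2 - 4*s + 2)Y = 1/(s + 2) + (2*s - 5).
Divide through and combine into a single rational function.

Y(s) = (2*s^2 - s - 9)/(s^3 - 2*s^2 - 6*s + 4)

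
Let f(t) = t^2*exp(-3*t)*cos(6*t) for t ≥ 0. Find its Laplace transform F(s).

F(s) = 2*(s + 3)*(s^2 + 6*s - 99)/(s^2 + 6*s + 45)^3

L{cos(6t)} = s/(s^2 + 36).
Multiplying by e^(-3t) shifts s → s + 3, so L{exp(-3*t)*cos(6*t)} = (s + 3)/((s + 3)^2 + 36).
Then apply L{t^2·g(t)} = (-1)^2 d^2/ds^2[G(s)] with G(s) = (s + 3)/((s + 3)^2 + 36):
differentiating 2 times and applying the sign gives 2*(s + 3)*(s^2 + 6*s - 99)/(s^2 + 6*s + 45)^3.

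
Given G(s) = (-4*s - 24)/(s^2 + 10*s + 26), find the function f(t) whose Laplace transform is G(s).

Complete the square in the denominator: s^2 + 10*s + 26 = (s + 5)^2 + 1^2.
Split the numerator to match: -4*s - 24 = -4·(s + 5) - 4·1.
Invert each term: -4·(s + 5)/((s + 5)^2 + 1) ↔ -4e^(-5t)cos(t); -4·1/((s + 5)^2 + 1) ↔ -4e^(-5t)sin(t).

f(t) = -4*exp(-5*t)*sin(t) - 4*exp(-5*t)*cos(t)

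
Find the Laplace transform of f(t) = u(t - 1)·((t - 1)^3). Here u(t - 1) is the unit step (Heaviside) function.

By the second shifting theorem, L{u(t - c)·g(t - c)} = e^(-cs)·G(s) with c = 1 and G(s) = L{g(t)}.
L{t^3} = 3!/s^4 = 6/s^4.

6*exp(-s)/s^4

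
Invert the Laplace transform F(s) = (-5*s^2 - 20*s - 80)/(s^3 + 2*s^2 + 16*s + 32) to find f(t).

Factor the denominator: s^3 + 2*s^2 + 16*s + 32 = (s + 2)*(s^2 + 16).
Partial fraction decomposition gives [-3/(s + 2)] + [-2*s/(s^2 + 16)] + [-16/(s^2 + 16)].
Invert each term: -3/(s + 2) ↔ -3e^(-2t); -2·s/(s^2 + 16) ↔ -2cos(4t); -4·4/(s^2 + 16) ↔ -4sin(4t).

f(t) = -4*sin(4*t) - 2*cos(4*t) - 3*exp(-2*t)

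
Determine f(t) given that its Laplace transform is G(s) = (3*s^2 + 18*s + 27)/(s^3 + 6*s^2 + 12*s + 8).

Factor the denominator: s^3 + 6*s^2 + 12*s + 8 = (s + 2)^3.
Partial fraction decomposition gives [3/(s + 2)] + [6/(s + 2)^2] + [3/(s + 2)^3].
Invert each term: 3/(s + 2) ↔ 3e^(-2t); 6/(s + 2)^2 ↔ 6t·e^(-2t); 3/(s + 2)^3 ↔ (3/2)t^2·e^(-2t).

f(t) = 3*t^2*exp(-2*t)/2 + 6*t*exp(-2*t) + 3*exp(-2*t)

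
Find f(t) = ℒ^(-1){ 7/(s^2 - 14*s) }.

Rewrite the denominator: s^2 - 14*s = (s - 7)^2 - 49.
The form in (s - 7) signals a first-shifting-theorem factor e^(7t).
Since L{sinh(7t)} = 7/(s^2 - 49), the inverse is e^(7*t)*sinh(7*t).

f(t) = exp(7*t)*sinh(7*t)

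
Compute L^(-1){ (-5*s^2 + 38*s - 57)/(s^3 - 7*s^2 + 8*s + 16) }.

3*t*exp(4*t) - exp(4*t) - 4*exp(-t)

Factor the denominator: s^3 - 7*s^2 + 8*s + 16 = (s - 4)^2*(s + 1).
Partial fraction decomposition gives [-1/(s - 4)] + [3/(s - 4)^2] + [-4/(s + 1)].
Invert each term: -1/(s - 4) ↔ -e^(4t); 3/(s - 4)^2 ↔ 3t·e^(4t); -4/(s + 1) ↔ -4e^(-t).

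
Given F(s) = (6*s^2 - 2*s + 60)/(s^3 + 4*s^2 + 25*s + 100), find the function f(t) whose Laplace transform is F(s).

Factor the denominator: s^3 + 4*s^2 + 25*s + 100 = (s + 4)*(s^2 + 25).
Partial fraction decomposition gives [4/(s + 4)] + [2*s/(s^2 + 25)] + [-10/(s^2 + 25)].
Invert each term: 4/(s + 4) ↔ 4e^(-4t); 2·s/(s^2 + 25) ↔ 2cos(5t); -2·5/(s^2 + 25) ↔ -2sin(5t).

f(t) = -2*sin(5*t) + 2*cos(5*t) + 4*exp(-4*t)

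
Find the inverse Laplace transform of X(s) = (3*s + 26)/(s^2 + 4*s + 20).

5*exp(-2*t)*sin(4*t) + 3*exp(-2*t)*cos(4*t)

Complete the square in the denominator: s^2 + 4*s + 20 = (s + 2)^2 + 4^2.
Split the numerator to match: 3*s + 26 = 3·(s + 2) + 5·4.
Invert each term: 3·(s + 2)/((s + 2)^2 + 16) ↔ 3e^(-2t)cos(4t); 5·4/((s + 2)^2 + 16) ↔ 5e^(-2t)sin(4t).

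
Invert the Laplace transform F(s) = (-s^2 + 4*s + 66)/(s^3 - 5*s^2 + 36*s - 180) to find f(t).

f(t) = exp(5*t) - sin(6*t) - 2*cos(6*t)

Factor the denominator: s^3 - 5*s^2 + 36*s - 180 = (s - 5)*(s^2 + 36).
Partial fraction decomposition gives [1/(s - 5)] + [-2*s/(s^2 + 36)] + [-6/(s^2 + 36)].
Invert each term: 1/(s - 5) ↔ e^(5t); -2·s/(s^2 + 36) ↔ -2cos(6t); -1·6/(s^2 + 36) ↔ -sin(6t).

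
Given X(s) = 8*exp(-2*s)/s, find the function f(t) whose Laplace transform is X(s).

f(t) = Heaviside(t - 2)*(8)

The factor e^(-2s) signals a time shift by c = 2 (second shifting theorem).
L{8} = 8/s, so L^-1{8/s} = 8.
Hence the inverse is u(t - 2) times that function evaluated at t - 2.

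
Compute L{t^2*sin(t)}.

2*(3*s^2 - 1)/(s^2 + 1)^3

L{sin(t)} = 1/(s^2 + 1).
Then apply L{t^2·g(t)} = (-1)^2 d^2/ds^2[G(s)] with G(s) = 1/(s^2 + 1):
differentiating 2 times and applying the sign gives 2*(3*s^2 - 1)/(s^2 + 1)^3.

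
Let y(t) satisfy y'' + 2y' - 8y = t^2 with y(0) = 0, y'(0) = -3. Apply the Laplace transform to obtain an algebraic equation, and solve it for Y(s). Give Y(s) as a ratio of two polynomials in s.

Y(s) = (-3*s^3 + 2)/(s^5 + 2*s^4 - 8*s^3)

Laplace-transform each side.
With L{y''} = s^2 Y - s·y(0) - y'(0) and L{y'} = sY - y(0), with y(0) = 0, y'(0) = -3: the LHS transforms to (s^2 + 2*s - 8)Y - (-3).
The right side is L{t^2} = 2/s^3.
So (s^2 + 2*s - 8)Y = 2/s^3 + (-3).
Solve for Y(s) and write it as one ratio of polynomials.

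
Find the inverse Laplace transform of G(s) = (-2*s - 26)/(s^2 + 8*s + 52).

Complete the square in the denominator: s^2 + 8*s + 52 = (s + 4)^2 + 6^2.
Split the numerator to match: -2*s - 26 = -2·(s + 4) - 3·6.
Invert each term: -2·(s + 4)/((s + 4)^2 + 36) ↔ -2e^(-4t)cos(6t); -3·6/((s + 4)^2 + 36) ↔ -3e^(-4t)sin(6t).

-3*exp(-4*t)*sin(6*t) - 2*exp(-4*t)*cos(6*t)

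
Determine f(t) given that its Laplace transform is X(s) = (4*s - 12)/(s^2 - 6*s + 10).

Rewrite the denominator: s^2 - 6*s + 10 = (s - 3)^2 + 1.
The form in (s - 3) signals a first-shifting-theorem factor e^(3t).
Since L{cos(t)} = s/(s^2 + 1), the inverse is e^(3*t)*cos(t), scaled by 4.

f(t) = 4*exp(3*t)*cos(t)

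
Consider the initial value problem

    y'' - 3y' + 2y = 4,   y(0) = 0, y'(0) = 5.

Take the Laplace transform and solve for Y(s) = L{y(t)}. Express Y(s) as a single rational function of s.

Y(s) = (5*s + 4)/(s^3 - 3*s^2 + 2*s)

Laplace-transform each side.
Using L{y''} = s^2 Y - s·y(0) - y'(0) and L{y'} = sY - y(0), with y(0) = 0, y'(0) = 5, the left side becomes (s^2 - 3*s + 2)Y - (5).
The right side is L{4} = 4/s.
So (s^2 - 3*s + 2)Y = 4/s + (5).
Divide through and combine into a single rational function.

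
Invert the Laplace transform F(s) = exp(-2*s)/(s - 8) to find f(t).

f(t) = Heaviside(t - 2)*(exp(8*t - 16))

The factor e^(-2s) signals a time shift by c = 2 (second shifting theorem).
L{e^(8t)} = 1/(s - 8), so L^-1{1/(s - 8)} = exp(8*t).
Hence the inverse is u(t - 2) times that function evaluated at t - 2.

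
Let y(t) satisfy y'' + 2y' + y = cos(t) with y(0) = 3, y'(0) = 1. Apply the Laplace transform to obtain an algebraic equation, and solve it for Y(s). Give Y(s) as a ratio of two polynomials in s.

Y(s) = (3*s^3 + 7*s^2 + 4*s + 7)/(s^4 + 2*s^3 + 2*s^2 + 2*s + 1)

Laplace-transform each side.
Using L{y''} = s^2 Y - s·y(0) - y'(0) and L{y'} = sY - y(0), with y(0) = 3, y'(0) = 1, the left side becomes (s^2 + 2*s + 1)Y - (3*s + 7).
The right side is L{cos(t)} = s/(s^2 + 1).
So (s^2 + 2*s + 1)Y = s/(s^2 + 1) + (3*s + 7).
Isolate Y and clear denominators.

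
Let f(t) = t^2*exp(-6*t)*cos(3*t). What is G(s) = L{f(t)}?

L{cos(3t)} = s/(s^2 + 9).
Multiplying by e^(-6t) shifts s → s + 6, so L{exp(-6*t)*cos(3*t)} = (s + 6)/((s + 6)^2 + 9).
Then apply L{t^2·g(t)} = (-1)^2 d^2/ds^2[H(s)] with H(s) = (s + 6)/((s + 6)^2 + 9):
differentiating 2 times and applying the sign gives 2*(s + 6)*(s^2 + 12*s + 9)/(s^2 + 12*s + 45)^3.

G(s) = 2*(s + 6)*(s^2 + 12*s + 9)/(s^2 + 12*s + 45)^3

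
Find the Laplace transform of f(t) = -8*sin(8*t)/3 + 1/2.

By linearity of the Laplace transform, transform each term separately.
L{1/2} = (1/2)/s; (-8/3)·[L{sin(8t)} = 8/(s^2 + 64)].

-64/(3*(s^2 + 64)) + 1/(2*s)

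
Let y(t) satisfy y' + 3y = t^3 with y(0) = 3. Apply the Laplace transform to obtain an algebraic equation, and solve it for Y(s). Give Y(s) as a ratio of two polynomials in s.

Transform both sides with L{·}.
The derivative rules (L{y'} = sY - y(0) = sY - 3) turn the left side into (s + 3)Y - (3).
The right side is L{t^3} = 6/s^4.
So (s + 3)Y = 6/s^4 + (3).
Solve for Y(s) and write it as one ratio of polynomials.

Y(s) = (3*s^4 + 6)/(s^5 + 3*s^4)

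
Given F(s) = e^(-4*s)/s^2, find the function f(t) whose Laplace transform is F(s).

f(t) = Heaviside(t - 4)*(t - 4)

The factor e^(-4s) signals a time shift by c = 4 (second shifting theorem).
L{t} = 1!/s^2 = 1/s^2, so L^-1{s^(-2)} = t.
Hence the inverse is u(t - 4) times that function evaluated at t - 4.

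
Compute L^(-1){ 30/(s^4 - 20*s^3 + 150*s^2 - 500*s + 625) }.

Rewrite the denominator: s^4 - 20*s^3 + 150*s^2 - 500*s + 625 = (s - 5)^4.
The form in (s - 5) signals a first-shifting-theorem factor e^(5t).
Since L{t^3} = 3!/s^4 = 6/s^4, the inverse is t^3*e^(5*t), scaled by 5.

5*t^3*exp(5*t)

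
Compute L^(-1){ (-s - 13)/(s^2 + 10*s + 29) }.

Complete the square in the denominator: s^2 + 10*s + 29 = (s + 5)^2 + 2^2.
Split the numerator to match: -s - 13 = -1·(s + 5) - 4·2.
Invert each term: -1·(s + 5)/((s + 5)^2 + 4) ↔ -e^(-5t)cos(2t); -4·2/((s + 5)^2 + 4) ↔ -4e^(-5t)sin(2t).

-4*exp(-5*t)*sin(2*t) - exp(-5*t)*cos(2*t)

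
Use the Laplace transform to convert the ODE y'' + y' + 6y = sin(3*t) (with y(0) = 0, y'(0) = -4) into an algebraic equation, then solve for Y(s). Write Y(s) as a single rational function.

Take the Laplace transform of both sides.
With L{y''} = s^2 Y - s·y(0) - y'(0) and L{y'} = sY - y(0), with y(0) = 0, y'(0) = -4: the LHS transforms to (s^2 + s + 6)Y - (-4).
The right side is L{sin(3*t)} = 3/(s^2 + 9).
So (s^2 + s + 6)Y = 3/(s^2 + 9) + (-4).
Divide through and combine into a single rational function.

Y(s) = (-4*s^2 - 33)/(s^4 + s^3 + 15*s^2 + 9*s + 54)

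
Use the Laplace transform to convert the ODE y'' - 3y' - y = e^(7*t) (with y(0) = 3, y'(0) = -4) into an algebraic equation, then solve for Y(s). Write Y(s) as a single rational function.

Y(s) = (3*s^2 - 34*s + 92)/(s^3 - 10*s^2 + 20*s + 7)

Take the Laplace transform of both sides.
The derivative rules (L{y''} = s^2 Y - s·y(0) - y'(0) and L{y'} = sY - y(0), with y(0) = 3, y'(0) = -4) turn the left side into (s^2 - 3*s - 1)Y - (3*s - 13).
The right side is L{e^(7*t)} = 1/(s - 7).
So (s^2 - 3*s - 1)Y = 1/(s - 7) + (3*s - 13).
Isolate Y and clear denominators.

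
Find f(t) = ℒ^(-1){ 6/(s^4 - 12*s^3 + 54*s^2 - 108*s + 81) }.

f(t) = t^3*exp(3*t)

Rewrite the denominator: s^4 - 12*s^3 + 54*s^2 - 108*s + 81 = (s - 3)^4.
The form in (s - 3) signals a first-shifting-theorem factor e^(3t).
Since L{t^3} = 3!/s^4 = 6/s^4, the inverse is t^3*e^(3*t).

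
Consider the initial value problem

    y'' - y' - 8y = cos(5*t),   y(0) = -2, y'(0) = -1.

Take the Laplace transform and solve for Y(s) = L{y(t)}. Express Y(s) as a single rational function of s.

Take the Laplace transform of both sides.
The derivative rules (L{y''} = s^2 Y - s·y(0) - y'(0) and L{y'} = sY - y(0), with y(0) = -2, y'(0) = -1) turn the left side into (s^2 - s - 8)Y - (-2*s + 1).
The right side is L{cos(5*t)} = s/(s^2 + 25).
So (s^2 - s - 8)Y = s/(s^2 + 25) + (-2*s + 1).
Solve for Y(s) and write it as one ratio of polynomials.

Y(s) = (-2*s^3 + s^2 - 49*s + 25)/(s^4 - s^3 + 17*s^2 - 25*s - 200)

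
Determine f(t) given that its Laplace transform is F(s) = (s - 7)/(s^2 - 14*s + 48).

f(t) = exp(7*t)*cosh(t)

Rewrite the denominator: s^2 - 14*s + 48 = (s - 7)^2 - 1.
The form in (s - 7) signals a first-shifting-theorem factor e^(7t).
Since L{cosh(t)} = s/(s^2 - 1), the inverse is e^(7*t)*cosh(t).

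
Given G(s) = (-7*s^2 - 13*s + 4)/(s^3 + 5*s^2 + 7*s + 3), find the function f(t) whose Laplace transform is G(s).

f(t) = 5*t*exp(-t) - 2*exp(-t) - 5*exp(-3*t)

Factor the denominator: s^3 + 5*s^2 + 7*s + 3 = (s + 1)^2*(s + 3).
Partial fraction decomposition gives [-2/(s + 1)] + [5/(s + 1)^2] + [-5/(s + 3)].
Invert each term: -2/(s + 1) ↔ -2e^(-t); 5/(s + 1)^2 ↔ 5t·e^(-t); -5/(s + 3) ↔ -5e^(-3t).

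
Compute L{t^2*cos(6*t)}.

2*s*(s^2 - 108)/(s^2 + 36)^3

L{cos(6t)} = s/(s^2 + 36).
Then apply L{t^2·g(t)} = (-1)^2 d^2/ds^2[G(s)] with G(s) = s/(s^2 + 36):
differentiating 2 times and applying the sign gives 2*s*(s^2 - 108)/(s^2 + 36)^3.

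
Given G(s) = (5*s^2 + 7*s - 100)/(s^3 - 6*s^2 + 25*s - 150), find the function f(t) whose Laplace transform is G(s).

Factor the denominator: s^3 - 6*s^2 + 25*s - 150 = (s - 6)*(s^2 + 25).
Partial fraction decomposition gives [2/(s - 6)] + [3*s/(s^2 + 25)] + [25/(s^2 + 25)].
Invert each term: 2/(s - 6) ↔ 2e^(6t); 3·s/(s^2 + 25) ↔ 3cos(5t); 5·5/(s^2 + 25) ↔ 5sin(5t).

f(t) = 2*exp(6*t) + 5*sin(5*t) + 3*cos(5*t)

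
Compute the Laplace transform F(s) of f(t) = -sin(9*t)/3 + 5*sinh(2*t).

F(s) = -3/(s^2 + 81) + 10/(s^2 - 4)

By linearity of the Laplace transform, transform each term separately.
(5)·[L{sinh(2t)} = 2/(s^2 - 4)]; (-1/3)·[L{sin(9t)} = 9/(s^2 + 81)].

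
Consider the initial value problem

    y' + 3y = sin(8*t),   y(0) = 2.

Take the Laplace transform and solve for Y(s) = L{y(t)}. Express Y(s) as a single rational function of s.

Y(s) = (2*s^2 + 136)/(s^3 + 3*s^2 + 64*s + 192)

Take the Laplace transform of both sides.
The derivative rules (L{y'} = sY - y(0) = sY - 2) turn the left side into (s + 3)Y - (2).
The right side is L{sin(8*t)} = 8/(s^2 + 64).
So (s + 3)Y = 8/(s^2 + 64) + (2).
Solve for Y(s) and write it as one ratio of polynomials.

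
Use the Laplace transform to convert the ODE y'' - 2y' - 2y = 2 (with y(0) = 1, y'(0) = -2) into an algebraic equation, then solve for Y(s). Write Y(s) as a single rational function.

Y(s) = (s^2 - 4*s + 2)/(s^3 - 2*s^2 - 2*s)

Apply the Laplace transform to the equation.
Using L{y''} = s^2 Y - s·y(0) - y'(0) and L{y'} = sY - y(0), with y(0) = 1, y'(0) = -2, the left side becomes (s^2 - 2*s - 2)Y - (s - 4).
The right side is L{2} = 2/s.
So (s^2 - 2*s - 2)Y = 2/s + (s - 4).
Isolate Y and clear denominators.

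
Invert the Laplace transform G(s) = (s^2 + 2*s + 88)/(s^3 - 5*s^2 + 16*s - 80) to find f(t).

f(t) = 3*exp(5*t) - 2*sin(4*t) - 2*cos(4*t)

Factor the denominator: s^3 - 5*s^2 + 16*s - 80 = (s - 5)*(s^2 + 16).
Partial fraction decomposition gives [3/(s - 5)] + [-2*s/(s^2 + 16)] + [-8/(s^2 + 16)].
Invert each term: 3/(s - 5) ↔ 3e^(5t); -2·s/(s^2 + 16) ↔ -2cos(4t); -2·4/(s^2 + 16) ↔ -2sin(4t).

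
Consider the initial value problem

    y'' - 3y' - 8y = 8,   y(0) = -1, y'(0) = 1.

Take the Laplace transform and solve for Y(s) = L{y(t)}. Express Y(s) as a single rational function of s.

Y(s) = (-s^2 + 4*s + 8)/(s^3 - 3*s^2 - 8*s)

Transform both sides with L{·}.
Using L{y''} = s^2 Y - s·y(0) - y'(0) and L{y'} = sY - y(0), with y(0) = -1, y'(0) = 1, the left side becomes (s^2 - 3*s - 8)Y - (-s + 4).
The right side is L{8} = 8/s.
So (s^2 - 3*s - 8)Y = 8/s + (-s + 4).
Isolate Y and clear denominators.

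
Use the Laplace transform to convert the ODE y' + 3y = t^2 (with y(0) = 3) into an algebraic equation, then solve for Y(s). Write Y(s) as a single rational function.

Laplace-transform each side.
The derivative rules (L{y'} = sY - y(0) = sY - 3) turn the left side into (s + 3)Y - (3).
The right side is L{t^2} = 2/s^3.
So (s + 3)Y = 2/s^3 + (3).
Divide through and combine into a single rational function.

Y(s) = (3*s^3 + 2)/(s^4 + 3*s^3)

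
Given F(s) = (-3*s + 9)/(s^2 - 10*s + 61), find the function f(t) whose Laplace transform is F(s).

f(t) = -exp(5*t)*sin(6*t) - 3*exp(5*t)*cos(6*t)

Complete the square in the denominator: s^2 - 10*s + 61 = (s - 5)^2 + 6^2.
Split the numerator to match: -3*s + 9 = -3·(s - 5) - 1·6.
Invert each term: -3·(s - 5)/((s - 5)^2 + 36) ↔ -3e^(5t)cos(6t); -1·6/((s - 5)^2 + 36) ↔ -e^(5t)sin(6t).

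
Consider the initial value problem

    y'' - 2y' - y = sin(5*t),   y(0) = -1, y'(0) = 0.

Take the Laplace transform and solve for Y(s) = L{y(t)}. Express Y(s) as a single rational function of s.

Take the Laplace transform of both sides.
Using L{y''} = s^2 Y - s·y(0) - y'(0) and L{y'} = sY - y(0), with y(0) = -1, y'(0) = 0, the left side becomes (s^2 - 2*s - 1)Y - (-s + 2).
The right side is L{sin(5*t)} = 5/(s^2 + 25).
So (s^2 - 2*s - 1)Y = 5/(s^2 + 25) + (-s + 2).
Isolate Y and clear denominators.

Y(s) = (-s^3 + 2*s^2 - 25*s + 55)/(s^4 - 2*s^3 + 24*s^2 - 50*s - 25)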